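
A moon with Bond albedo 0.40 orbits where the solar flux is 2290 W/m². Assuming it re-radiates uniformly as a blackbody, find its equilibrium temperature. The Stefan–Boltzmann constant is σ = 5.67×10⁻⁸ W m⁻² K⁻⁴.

T ≈ 279 K

Power absorbed = (1−a)S·πR²; power emitted = 4πR²σT⁴. Equating and cancelling πR²:
T = ((1−a)S / 4σ)^(1/4) = (1370 / (4 × 5.67×10⁻⁸))^(1/4) = (6.06×10^9)^(1/4).
T = 279 K.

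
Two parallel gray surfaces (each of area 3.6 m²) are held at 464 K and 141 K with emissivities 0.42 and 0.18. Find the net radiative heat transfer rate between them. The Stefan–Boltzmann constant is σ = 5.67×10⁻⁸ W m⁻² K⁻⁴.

Q ≈ 1350 W

For two large parallel gray plates, q = σ(T₁⁴ − T₂⁴) / (1/ε₁ + 1/ε₂ − 1).
1/ε₁ + 1/ε₂ − 1 = 1/0.42 + 1/0.18 − 1 = 6.937.
T₁⁴ − T₂⁴ = 4.64×10^10 − 3.95×10^8 = 4.60×10^10 K⁴.
q = 5.67×10⁻⁸ × 4.60×10^10 / 6.937 = 376 W/m².
Q = q·A = 376 × 3.6 = 1350 W.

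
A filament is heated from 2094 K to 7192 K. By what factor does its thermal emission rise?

ratio ≈ 139

P ∝ T⁴, so the ratio is (7192/2094)⁴ = (3.435)⁴ = 139.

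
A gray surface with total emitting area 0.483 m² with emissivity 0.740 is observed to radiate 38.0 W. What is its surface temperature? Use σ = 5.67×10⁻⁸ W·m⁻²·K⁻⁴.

T ≈ 208 K

From P = εσAT⁴, T = (P / εσA)^(1/4) = (38.0 / (0.740 × 5.67×10⁻⁸ × 0.483))^(1/4).
T = (1.88×10^9)^(1/4) = 208 K.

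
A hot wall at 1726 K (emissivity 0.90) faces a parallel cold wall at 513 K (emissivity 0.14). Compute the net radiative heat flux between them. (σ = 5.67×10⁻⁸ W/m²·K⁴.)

For two large parallel gray plates, q = σ(T₁⁴ − T₂⁴) / (1/ε₁ + 1/ε₂ − 1).
1/ε₁ + 1/ε₂ − 1 = 1/0.90 + 1/0.14 − 1 = 7.254.
T₁⁴ − T₂⁴ = 8.87×10^12 − 6.93×10^10 = 8.81×10^12 K⁴.
q = 5.67×10⁻⁸ × 8.81×10^12 / 7.254 = 68800 W/m².

q ≈ 68800 W/m²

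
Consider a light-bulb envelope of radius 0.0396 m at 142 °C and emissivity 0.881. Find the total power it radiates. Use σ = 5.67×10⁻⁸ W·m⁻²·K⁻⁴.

A = 4πr² = 4π × (0.0396)² = 0.0197 m².
142 °C = 415 K.
P = εσAT⁴ = 0.881 × 5.67×10⁻⁸ × 0.0197 × (415)⁴ = 0.881 × 5.67×10⁻⁸ × 0.0197 × 2.97×10^10.
P = 29.2 W.

P ≈ 29.2 W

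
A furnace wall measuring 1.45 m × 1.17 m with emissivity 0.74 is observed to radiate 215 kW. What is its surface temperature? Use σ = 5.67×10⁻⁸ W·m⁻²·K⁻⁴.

T ≈ 1320 K

A = 1.45 × 1.17 = 1.70 m².
From P = εσAT⁴, T = (P / εσA)^(1/4) = (2.15×10^5 / (0.74 × 5.67×10⁻⁸ × 1.70))^(1/4).
T = (3.02×10^12)^(1/4) = 1320 K.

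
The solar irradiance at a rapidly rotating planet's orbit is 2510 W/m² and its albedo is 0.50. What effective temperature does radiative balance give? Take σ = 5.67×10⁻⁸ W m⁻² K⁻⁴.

T ≈ 273 K

Power absorbed = (1−a)S·πR²; power emitted = 4πR²σT⁴. Equating and cancelling πR²:
T = ((1−a)S / 4σ)^(1/4) = (1260 / (4 × 5.67×10⁻⁸))^(1/4) = (5.53×10^9)^(1/4).
T = 273 K.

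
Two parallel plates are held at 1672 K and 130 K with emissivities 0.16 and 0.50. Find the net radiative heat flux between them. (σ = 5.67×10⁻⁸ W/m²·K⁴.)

q ≈ 61100 W/m²

For two large parallel gray plates, q = σ(T₁⁴ − T₂⁴) / (1/ε₁ + 1/ε₂ − 1).
1/ε₁ + 1/ε₂ − 1 = 1/0.16 + 1/0.50 − 1 = 7.250.
T₁⁴ − T₂⁴ = 7.82×10^12 − 2.86×10^8 = 7.82×10^12 K⁴.
q = 5.67×10⁻⁸ × 7.82×10^12 / 7.250 = 61100 W/m².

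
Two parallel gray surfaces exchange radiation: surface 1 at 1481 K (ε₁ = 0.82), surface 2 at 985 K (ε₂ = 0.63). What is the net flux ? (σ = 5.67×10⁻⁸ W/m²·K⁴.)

q ≈ 1.21×10^5 W/m²

For two large parallel gray plates, q = σ(T₁⁴ − T₂⁴) / (1/ε₁ + 1/ε₂ − 1).
1/ε₁ + 1/ε₂ − 1 = 1/0.82 + 1/0.63 − 1 = 1.807.
T₁⁴ − T₂⁴ = 4.81×10^12 − 9.41×10^11 = 3.87×10^12 K⁴.
q = 5.67×10⁻⁸ × 3.87×10^12 / 1.807 = 1.21×10^5 W/m².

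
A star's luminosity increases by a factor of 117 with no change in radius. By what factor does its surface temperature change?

P ∝ T⁴ ⇒ T ∝ P^(1/4), so T scales by (117)^(1/4) = 3.29.

factor ≈ 3.29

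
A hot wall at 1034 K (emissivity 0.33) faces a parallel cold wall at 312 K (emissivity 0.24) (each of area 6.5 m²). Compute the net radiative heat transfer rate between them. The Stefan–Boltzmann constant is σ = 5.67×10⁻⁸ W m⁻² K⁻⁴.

Q ≈ 67400 W

For two large parallel gray plates, q = σ(T₁⁴ − T₂⁴) / (1/ε₁ + 1/ε₂ − 1).
1/ε₁ + 1/ε₂ − 1 = 1/0.33 + 1/0.24 − 1 = 6.197.
T₁⁴ − T₂⁴ = 1.14×10^12 − 9.48×10^9 = 1.13×10^12 K⁴.
q = 5.67×10⁻⁸ × 1.13×10^12 / 6.197 = 10400 W/m².
Q = q·A = 10400 × 6.5 = 67400 W.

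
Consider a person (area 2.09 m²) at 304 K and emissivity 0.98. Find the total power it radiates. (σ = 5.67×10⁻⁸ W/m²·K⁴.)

P ≈ 992 W

P = εσAT⁴ = 0.98 × 5.67×10⁻⁸ × 2.09 × (304)⁴ = 0.98 × 5.67×10⁻⁸ × 2.09 × 8.54×10^9.
P = 992 W.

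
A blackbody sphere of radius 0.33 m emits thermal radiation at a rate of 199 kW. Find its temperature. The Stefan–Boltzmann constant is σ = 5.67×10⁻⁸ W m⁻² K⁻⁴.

T ≈ 1270 K

A = 4πr² = 4π × (0.33)² = 1.37 m².
From P = σAT⁴, T = (P / σA)^(1/4) = (1.99×10^5 / (5.67×10⁻⁸ × 1.37))^(1/4).
T = (2.56×10^12)^(1/4) = 1270 K.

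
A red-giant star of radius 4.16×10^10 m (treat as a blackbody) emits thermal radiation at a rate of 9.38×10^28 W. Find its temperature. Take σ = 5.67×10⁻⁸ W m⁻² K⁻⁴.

A = 4πr² = 4π × (4.16×10^10)² = 2.17×10^22 m².
From P = σAT⁴, T = (P / σA)^(1/4) = (9.38×10^28 / (5.67×10⁻⁸ × 2.17×10^22))^(1/4).
T = (7.61×10^13)^(1/4) = 2950 K.

T ≈ 2950 K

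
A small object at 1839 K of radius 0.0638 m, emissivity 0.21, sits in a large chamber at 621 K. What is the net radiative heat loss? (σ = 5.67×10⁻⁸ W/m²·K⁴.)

Q ≈ 6880 W

A = 4πr² = 4π × (0.0638)² = 0.0512 m².
Q = εσA(T⁴ − T_s⁴). T⁴ − T_s⁴ = (1839)⁴ − (621)⁴ = 1.14×10^13 − 1.49×10^11 = 1.13×10^13 K⁴.
Q = 0.21 × 5.67×10⁻⁸ × 0.0512 × 1.13×10^13 = 6880 W.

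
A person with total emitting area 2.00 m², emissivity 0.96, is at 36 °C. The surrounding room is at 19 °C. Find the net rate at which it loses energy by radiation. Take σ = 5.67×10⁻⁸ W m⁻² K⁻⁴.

Convert: 36 °C = 309 K; 19 °C = 292 K.
Q = εσA(T⁴ − T_s⁴). T⁴ − T_s⁴ = (309)⁴ − (292)⁴ = 9.12×10^9 − 7.27×10^9 = 1.85×10^9 K⁴.
Q = 0.96 × 5.67×10⁻⁸ × 2.00 × 1.85×10^9 = 201 W.

Q ≈ 201 W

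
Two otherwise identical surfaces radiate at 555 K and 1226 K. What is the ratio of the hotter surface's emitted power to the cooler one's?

ratio ≈ 23.8

P ∝ T⁴, so the ratio is (1226/555)⁴ = (2.209)⁴ = 23.8.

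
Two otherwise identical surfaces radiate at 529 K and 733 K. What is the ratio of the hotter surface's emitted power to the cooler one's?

ratio ≈ 3.69

P ∝ T⁴, so the ratio is (733/529)⁴ = (1.386)⁴ = 3.69.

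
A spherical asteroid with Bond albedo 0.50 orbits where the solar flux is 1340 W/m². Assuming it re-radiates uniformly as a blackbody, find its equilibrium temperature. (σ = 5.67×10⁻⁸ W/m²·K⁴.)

T ≈ 233 K

Power absorbed = (1−a)S·πR²; power emitted = 4πR²σT⁴. Equating and cancelling πR²:
T = ((1−a)S / 4σ)^(1/4) = (670 / (4 × 5.67×10⁻⁸))^(1/4) = (2.95×10^9)^(1/4).
T = 233 K.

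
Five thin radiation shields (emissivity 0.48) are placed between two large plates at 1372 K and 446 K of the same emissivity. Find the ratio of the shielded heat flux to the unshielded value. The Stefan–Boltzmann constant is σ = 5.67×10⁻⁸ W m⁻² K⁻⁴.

ratio ≈ 0.167

With N identical shields there are N+1 = 6 gaps in series, each with the same radiative resistance, so the flux falls to 1/(N+1) of its unshielded value.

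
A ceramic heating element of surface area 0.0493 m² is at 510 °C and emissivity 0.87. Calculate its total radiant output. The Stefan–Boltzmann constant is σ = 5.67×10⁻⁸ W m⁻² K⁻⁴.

P ≈ 914 W

510 °C = 783 K.
P = εσAT⁴ = 0.87 × 5.67×10⁻⁸ × 0.0493 × (783)⁴ = 0.87 × 5.67×10⁻⁸ × 0.0493 × 3.76×10^11.
P = 914 W.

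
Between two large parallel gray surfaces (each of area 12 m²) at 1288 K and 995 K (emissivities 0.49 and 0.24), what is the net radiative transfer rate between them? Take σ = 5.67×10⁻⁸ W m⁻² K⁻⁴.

Q ≈ 2.32×10^5 W

For two large parallel gray plates, q = σ(T₁⁴ − T₂⁴) / (1/ε₁ + 1/ε₂ − 1).
1/ε₁ + 1/ε₂ − 1 = 1/0.49 + 1/0.24 − 1 = 5.207.
T₁⁴ − T₂⁴ = 2.75×10^12 − 9.80×10^11 = 1.77×10^12 K⁴.
q = 5.67×10⁻⁸ × 1.77×10^12 / 5.207 = 19300 W/m².
Q = q·A = 19300 × 12 = 2.32×10^5 W.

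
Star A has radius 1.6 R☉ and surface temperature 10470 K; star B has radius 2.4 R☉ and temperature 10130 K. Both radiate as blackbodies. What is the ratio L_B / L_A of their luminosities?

L = 4πR²σT⁴ ∝ R²T⁴, so L_B/L_A = (2.4/1.6)² × (10130/10470)⁴ = 2.25 × 0.876 = 1.97.

L_B/L_A ≈ 1.97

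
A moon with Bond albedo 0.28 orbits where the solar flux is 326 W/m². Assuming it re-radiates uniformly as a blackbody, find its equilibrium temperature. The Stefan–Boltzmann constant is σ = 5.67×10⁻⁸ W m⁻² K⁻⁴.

Power absorbed = (1−a)S·πR²; power emitted = 4πR²σT⁴. Equating and cancelling πR²:
T = ((1−a)S / 4σ)^(1/4) = (235 / (4 × 5.67×10⁻⁸))^(1/4) = (1.03×10^9)^(1/4).
T = 179 K.

T ≈ 179 K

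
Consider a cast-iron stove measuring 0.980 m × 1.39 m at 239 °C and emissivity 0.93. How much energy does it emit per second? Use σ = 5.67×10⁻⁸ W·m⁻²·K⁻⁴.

A = 0.980 × 1.39 = 1.36 m².
239 °C = 512 K.
Stefan–Boltzmann: P = εσAT⁴ = 0.93 × 5.67×10⁻⁸ × 1.36 × (512)⁴ = 0.93 × 5.67×10⁻⁸ × 1.36 × 6.87×10^10.
P = 4940 W.

P ≈ 4940 W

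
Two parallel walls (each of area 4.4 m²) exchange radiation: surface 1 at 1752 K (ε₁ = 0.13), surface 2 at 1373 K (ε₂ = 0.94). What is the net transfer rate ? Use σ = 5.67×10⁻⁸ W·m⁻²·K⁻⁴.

For two large parallel gray plates, q = σ(T₁⁴ − T₂⁴) / (1/ε₁ + 1/ε₂ − 1).
1/ε₁ + 1/ε₂ − 1 = 1/0.13 + 1/0.94 − 1 = 7.756.
T₁⁴ − T₂⁴ = 9.42×10^12 − 3.55×10^12 = 5.87×10^12 K⁴.
q = 5.67×10⁻⁸ × 5.87×10^12 / 7.756 = 42900 W/m².
Q = q·A = 42900 × 4.4 = 1.89×10^5 W.

Q ≈ 1.89×10^5 W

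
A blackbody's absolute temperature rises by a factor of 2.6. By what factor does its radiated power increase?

factor ≈ 45.7

P ∝ T⁴, so the power scales as (2.6)⁴ = 45.7.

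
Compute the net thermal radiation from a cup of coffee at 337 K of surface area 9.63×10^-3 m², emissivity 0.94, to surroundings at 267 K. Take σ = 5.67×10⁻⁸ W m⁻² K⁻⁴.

Q ≈ 4.01 W

Q = εσA(T⁴ − T_s⁴). T⁴ − T_s⁴ = (337)⁴ − (267)⁴ = 1.29×10^10 − 5.08×10^9 = 7.82×10^9 K⁴.
Q = 0.94 × 5.67×10⁻⁸ × 9.63×10^-3 × 7.82×10^9 = 4.01 W.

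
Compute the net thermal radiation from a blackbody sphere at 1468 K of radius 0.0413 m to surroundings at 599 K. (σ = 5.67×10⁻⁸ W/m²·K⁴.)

A = 4πr² = 4π × (0.0413)² = 0.0214 m².
Q = σA(T⁴ − T_s⁴). T⁴ − T_s⁴ = (1468)⁴ − (599)⁴ = 4.64×10^12 − 1.29×10^11 = 4.52×10^12 K⁴.
Q = 5.67×10⁻⁸ × 0.0214 × 4.52×10^12 = 5490 W.

Q ≈ 5490 W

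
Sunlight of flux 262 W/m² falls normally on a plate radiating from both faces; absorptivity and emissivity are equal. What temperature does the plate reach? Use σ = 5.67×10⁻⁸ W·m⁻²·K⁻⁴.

Absorbed flux αS = emitted flux 2εσT⁴ per unit area; with α = ε this gives T = (S/2σ)^(1/4).
T = (262 / (2 × 5.67×10⁻⁸))^(1/4) = (2.31×10^9)^(1/4).
T = 219 K.

T ≈ 219 K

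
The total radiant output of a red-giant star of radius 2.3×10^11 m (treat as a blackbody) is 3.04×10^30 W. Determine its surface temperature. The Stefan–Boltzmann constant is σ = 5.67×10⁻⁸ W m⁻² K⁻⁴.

A = 4πr² = 4π × (2.3×10^11)² = 6.65×10^23 m².
From P = σAT⁴, T = (P / σA)^(1/4) = (3.04×10^30 / (5.67×10⁻⁸ × 6.65×10^23))^(1/4).
T = (8.07×10^13)^(1/4) = 3000 K.

T ≈ 3000 K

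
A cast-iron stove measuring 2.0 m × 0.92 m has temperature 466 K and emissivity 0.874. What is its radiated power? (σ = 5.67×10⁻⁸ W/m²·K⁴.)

P ≈ 4300 W

A = 2.0 × 0.92 = 1.84 m².
Stefan–Boltzmann: P = εσAT⁴ = 0.874 × 5.67×10⁻⁸ × 1.84 × (466)⁴ = 0.874 × 5.67×10⁻⁸ × 1.84 × 4.72×10^10.
P = 4300 W.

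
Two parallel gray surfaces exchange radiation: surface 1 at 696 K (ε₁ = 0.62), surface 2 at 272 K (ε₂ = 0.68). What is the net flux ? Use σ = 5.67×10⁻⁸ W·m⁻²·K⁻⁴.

For two large parallel gray plates, q = σ(T₁⁴ − T₂⁴) / (1/ε₁ + 1/ε₂ − 1).
1/ε₁ + 1/ε₂ − 1 = 1/0.62 + 1/0.68 − 1 = 2.083.
T₁⁴ − T₂⁴ = 2.35×10^11 − 5.47×10^9 = 2.29×10^11 K⁴.
q = 5.67×10⁻⁸ × 2.29×10^11 / 2.083 = 6240 W/m².

q ≈ 6240 W/m²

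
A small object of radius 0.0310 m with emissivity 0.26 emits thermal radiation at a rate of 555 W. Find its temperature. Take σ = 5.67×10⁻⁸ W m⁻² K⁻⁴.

A = 4πr² = 4π × (0.0310)² = 0.0121 m².
From P = εσAT⁴, T = (P / εσA)^(1/4) = (555 / (0.26 × 5.67×10⁻⁸ × 0.0121))^(1/4).
T = (3.12×10^12)^(1/4) = 1330 K.

T ≈ 1330 K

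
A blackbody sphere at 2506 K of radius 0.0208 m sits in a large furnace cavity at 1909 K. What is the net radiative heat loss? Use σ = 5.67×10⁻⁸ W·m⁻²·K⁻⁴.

A = 4πr² = 4π × (0.0208)² = 5.44×10^-3 m².
Q = σA(T⁴ − T_s⁴). T⁴ − T_s⁴ = (2506)⁴ − (1909)⁴ = 3.94×10^13 − 1.33×10^13 = 2.62×10^13 K⁴.
Q = 5.67×10⁻⁸ × 5.44×10^-3 × 2.62×10^13 = 8060 W.

Q ≈ 8060 W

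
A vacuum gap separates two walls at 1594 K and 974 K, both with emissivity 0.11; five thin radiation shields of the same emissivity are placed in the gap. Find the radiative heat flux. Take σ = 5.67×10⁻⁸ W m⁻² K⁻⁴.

Each of the 6 gaps contributes resistance (2/ε − 1) = 2/0.11 − 1 = 17.18; total = 103.1.
q = σ(T₁⁴ − T₂⁴) / 103.1 = 5.67×10⁻⁸ × 5.56×10^12 / 103.1 = 3060 W/m².

q ≈ 3060 W/m²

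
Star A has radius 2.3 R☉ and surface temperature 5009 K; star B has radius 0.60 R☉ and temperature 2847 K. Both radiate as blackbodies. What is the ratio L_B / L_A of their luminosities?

L_B/L_A ≈ 7.10×10^-3

L = 4πR²σT⁴ ∝ R²T⁴, so L_B/L_A = (0.60/2.3)² × (2847/5009)⁴ = 0.0681 × 0.104 = 7.10×10^-3.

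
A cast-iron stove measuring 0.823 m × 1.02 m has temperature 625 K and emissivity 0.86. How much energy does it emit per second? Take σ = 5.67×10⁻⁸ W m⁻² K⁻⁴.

P ≈ 6250 W

A = 0.823 × 1.02 = 0.839 m².
P = εσAT⁴ = 0.86 × 5.67×10⁻⁸ × 0.839 × (625)⁴ = 0.86 × 5.67×10⁻⁸ × 0.839 × 1.53×10^11.
P = 6250 W.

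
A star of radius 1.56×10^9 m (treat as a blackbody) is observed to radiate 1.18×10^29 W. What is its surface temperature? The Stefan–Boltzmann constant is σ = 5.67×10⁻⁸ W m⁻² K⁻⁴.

T ≈ 16200 K

A = 4πr² = 4π × (1.56×10^9)² = 3.06×10^19 m².
From P = σAT⁴, T = (P / σA)^(1/4) = (1.18×10^29 / (5.67×10⁻⁸ × 3.06×10^19))^(1/4).
T = (6.81×10^16)^(1/4) = 16200 K.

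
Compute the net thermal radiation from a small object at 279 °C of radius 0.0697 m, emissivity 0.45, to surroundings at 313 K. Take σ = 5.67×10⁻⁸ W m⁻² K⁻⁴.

A = 4πr² = 4π × (0.0697)² = 0.0610 m².
Convert: 279 °C = 552 K.
Q = εσA(T⁴ − T_s⁴). T⁴ − T_s⁴ = (552)⁴ − (313)⁴ = 9.28×10^10 − 9.60×10^9 = 8.32×10^10 K⁴.
Q = 0.45 × 5.67×10⁻⁸ × 0.0610 × 8.32×10^10 = 130 W.

Q ≈ 130 W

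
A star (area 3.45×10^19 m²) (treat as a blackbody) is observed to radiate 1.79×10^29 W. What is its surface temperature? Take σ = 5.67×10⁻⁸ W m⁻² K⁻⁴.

From P = σAT⁴, T = (P / σA)^(1/4) = (1.79×10^29 / (5.67×10⁻⁸ × 3.45×10^19))^(1/4).
T = (9.15×10^16)^(1/4) = 17400 K.

T ≈ 17400 K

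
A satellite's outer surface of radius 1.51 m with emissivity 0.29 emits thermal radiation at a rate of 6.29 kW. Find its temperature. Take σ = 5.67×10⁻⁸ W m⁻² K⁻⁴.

A = 4πr² = 4π × (1.51)² = 28.7 m².
From P = εσAT⁴, T = (P / εσA)^(1/4) = (6290 / (0.29 × 5.67×10⁻⁸ × 28.7))^(1/4).
T = (1.34×10^10)^(1/4) = 340 K.

T ≈ 340 K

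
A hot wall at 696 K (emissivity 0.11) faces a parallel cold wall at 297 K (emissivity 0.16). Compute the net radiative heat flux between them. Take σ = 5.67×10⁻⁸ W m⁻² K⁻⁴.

For two large parallel gray plates, q = σ(T₁⁴ − T₂⁴) / (1/ε₁ + 1/ε₂ − 1).
1/ε₁ + 1/ε₂ − 1 = 1/0.11 + 1/0.16 − 1 = 14.34.
T₁⁴ − T₂⁴ = 2.35×10^11 − 7.78×10^9 = 2.27×10^11 K⁴.
q = 5.67×10⁻⁸ × 2.27×10^11 / 14.34 = 897 W/m².

q ≈ 897 W/m²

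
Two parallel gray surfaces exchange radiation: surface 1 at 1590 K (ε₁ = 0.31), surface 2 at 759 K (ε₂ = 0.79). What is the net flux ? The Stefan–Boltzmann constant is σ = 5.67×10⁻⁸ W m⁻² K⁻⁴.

For two large parallel gray plates, q = σ(T₁⁴ − T₂⁴) / (1/ε₁ + 1/ε₂ − 1).
1/ε₁ + 1/ε₂ − 1 = 1/0.31 + 1/0.79 − 1 = 3.492.
T₁⁴ − T₂⁴ = 6.39×10^12 − 3.32×10^11 = 6.06×10^12 K⁴.
q = 5.67×10⁻⁸ × 6.06×10^12 / 3.492 = 98400 W/m².

q ≈ 98400 W/m²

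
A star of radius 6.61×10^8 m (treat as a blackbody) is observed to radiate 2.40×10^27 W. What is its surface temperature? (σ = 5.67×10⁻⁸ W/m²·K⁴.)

A = 4πr² = 4π × (6.61×10^8)² = 5.49×10^18 m².
From P = σAT⁴, T = (P / σA)^(1/4) = (2.40×10^27 / (5.67×10⁻⁸ × 5.49×10^18))^(1/4).
T = (7.71×10^15)^(1/4) = 9370 K.

T ≈ 9370 K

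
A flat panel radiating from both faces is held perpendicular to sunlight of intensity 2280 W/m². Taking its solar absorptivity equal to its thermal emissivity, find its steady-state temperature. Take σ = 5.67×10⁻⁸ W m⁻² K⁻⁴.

Absorbed flux αS = emitted flux 2εσT⁴ per unit area; with α = ε this gives T = (S/2σ)^(1/4).
T = (2280 / (2 × 5.67×10⁻⁸))^(1/4) = (2.01×10^10)^(1/4).
T = 377 K.

T ≈ 377 K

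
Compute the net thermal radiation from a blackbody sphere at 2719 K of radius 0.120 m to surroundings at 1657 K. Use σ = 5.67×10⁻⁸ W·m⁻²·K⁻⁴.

Q ≈ 4.83×10^5 W

A = 4πr² = 4π × (0.120)² = 0.181 m².
Q = σA(T⁴ − T_s⁴). T⁴ − T_s⁴ = (2719)⁴ − (1657)⁴ = 5.47×10^13 − 7.54×10^12 = 4.71×10^13 K⁴.
Q = 5.67×10⁻⁸ × 0.181 × 4.71×10^13 = 4.83×10^5 W.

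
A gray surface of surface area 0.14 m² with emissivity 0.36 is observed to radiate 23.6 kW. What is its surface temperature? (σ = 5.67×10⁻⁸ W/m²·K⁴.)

From P = εσAT⁴, T = (P / εσA)^(1/4) = (23600 / (0.36 × 5.67×10⁻⁸ × 0.140))^(1/4).
T = (8.26×10^12)^(1/4) = 1700 K.

T ≈ 1700 K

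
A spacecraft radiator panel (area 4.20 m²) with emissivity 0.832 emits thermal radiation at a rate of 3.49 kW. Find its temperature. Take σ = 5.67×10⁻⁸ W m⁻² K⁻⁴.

T ≈ 364 K

From P = εσAT⁴, T = (P / εσA)^(1/4) = (3490 / (0.832 × 5.67×10⁻⁸ × 4.20))^(1/4).
T = (1.76×10^10)^(1/4) = 364 K.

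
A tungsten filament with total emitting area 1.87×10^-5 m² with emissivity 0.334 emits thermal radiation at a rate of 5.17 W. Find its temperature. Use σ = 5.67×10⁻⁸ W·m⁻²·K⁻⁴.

T ≈ 1950 K

From P = εσAT⁴, T = (P / εσA)^(1/4) = (5.17 / (0.334 × 5.67×10⁻⁸ × 1.87×10^-5))^(1/4).
T = (1.46×10^13)^(1/4) = 1950 K.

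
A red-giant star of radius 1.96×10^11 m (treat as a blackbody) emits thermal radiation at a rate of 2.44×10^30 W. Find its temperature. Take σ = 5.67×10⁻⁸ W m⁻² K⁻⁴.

A = 4πr² = 4π × (1.96×10^11)² = 4.83×10^23 m².
From P = σAT⁴, T = (P / σA)^(1/4) = (2.44×10^30 / (5.67×10⁻⁸ × 4.83×10^23))^(1/4).
T = (8.91×10^13)^(1/4) = 3070 K.

T ≈ 3070 K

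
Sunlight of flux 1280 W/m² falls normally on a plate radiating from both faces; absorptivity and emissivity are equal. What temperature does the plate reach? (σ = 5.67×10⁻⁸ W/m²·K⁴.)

T ≈ 326 K

Absorbed flux αS = emitted flux 2εσT⁴ per unit area; with α = ε this gives T = (S/2σ)^(1/4).
T = (1280 / (2 × 5.67×10⁻⁸))^(1/4) = (1.13×10^10)^(1/4).
T = 326 K.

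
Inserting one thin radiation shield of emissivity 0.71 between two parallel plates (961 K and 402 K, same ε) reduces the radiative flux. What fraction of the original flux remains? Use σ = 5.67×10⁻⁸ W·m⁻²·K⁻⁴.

ratio ≈ 0.500

With N identical shields there are N+1 = 2 gaps in series, each with the same radiative resistance, so the flux falls to 1/(N+1) of its unshielded value.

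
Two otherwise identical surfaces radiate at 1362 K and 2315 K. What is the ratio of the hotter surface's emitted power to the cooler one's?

ratio ≈ 8.35

P ∝ T⁴, so the ratio is (2315/1362)⁴ = (1.700)⁴ = 8.35.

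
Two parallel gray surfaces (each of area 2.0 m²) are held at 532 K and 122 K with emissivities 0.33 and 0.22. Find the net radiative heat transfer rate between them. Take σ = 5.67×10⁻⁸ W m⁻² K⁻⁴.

For two large parallel gray plates, q = σ(T₁⁴ − T₂⁴) / (1/ε₁ + 1/ε₂ − 1).
1/ε₁ + 1/ε₂ − 1 = 1/0.33 + 1/0.22 − 1 = 6.576.
T₁⁴ − T₂⁴ = 8.01×10^10 − 2.22×10^8 = 7.99×10^10 K⁴.
q = 5.67×10⁻⁸ × 7.99×10^10 / 6.576 = 689 W/m².
Q = q·A = 689 × 2.0 = 1380 W.

Q ≈ 1380 W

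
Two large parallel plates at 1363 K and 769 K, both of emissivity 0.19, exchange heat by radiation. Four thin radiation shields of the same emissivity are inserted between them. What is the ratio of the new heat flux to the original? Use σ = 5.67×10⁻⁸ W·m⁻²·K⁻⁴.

ratio ≈ 0.200

With N identical shields there are N+1 = 5 gaps in series, each with the same radiative resistance, so the flux falls to 1/(N+1) of its unshielded value.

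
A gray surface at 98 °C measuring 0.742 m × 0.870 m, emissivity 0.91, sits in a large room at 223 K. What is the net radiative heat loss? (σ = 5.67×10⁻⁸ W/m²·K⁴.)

Q ≈ 549 W

A = 0.742 × 0.870 = 0.646 m².
Convert: 98 °C = 371 K.
Q = εσA(T⁴ − T_s⁴). T⁴ − T_s⁴ = (371)⁴ − (223)⁴ = 1.89×10^10 − 2.47×10^9 = 1.65×10^10 K⁴.
Q = 0.91 × 5.67×10⁻⁸ × 0.646 × 1.65×10^10 = 549 W.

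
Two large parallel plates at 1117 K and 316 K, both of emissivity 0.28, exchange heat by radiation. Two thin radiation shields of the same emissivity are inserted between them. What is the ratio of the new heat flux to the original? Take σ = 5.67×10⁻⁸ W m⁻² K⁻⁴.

With N identical shields there are N+1 = 3 gaps in series, each with the same radiative resistance, so the flux falls to 1/(N+1) of its unshielded value.

ratio ≈ 0.333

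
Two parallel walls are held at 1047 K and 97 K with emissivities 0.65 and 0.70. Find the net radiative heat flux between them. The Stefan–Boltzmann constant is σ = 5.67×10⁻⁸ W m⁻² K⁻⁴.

For two large parallel gray plates, q = σ(T₁⁴ − T₂⁴) / (1/ε₁ + 1/ε₂ − 1).
1/ε₁ + 1/ε₂ − 1 = 1/0.65 + 1/0.70 − 1 = 1.967.
T₁⁴ − T₂⁴ = 1.20×10^12 − 8.85×10^7 = 1.20×10^12 K⁴.
q = 5.67×10⁻⁸ × 1.20×10^12 / 1.967 = 34600 W/m².

q ≈ 34600 W/m²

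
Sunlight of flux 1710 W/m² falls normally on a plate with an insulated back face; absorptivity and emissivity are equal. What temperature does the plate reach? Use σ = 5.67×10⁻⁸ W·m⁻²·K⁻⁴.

T ≈ 417 K

Absorbed flux αS = emitted flux εσT⁴ (one radiating face); with α = ε, T = (S/σ)^(1/4).
T = (1710 / 5.67×10⁻⁸)^(1/4) = (3.02×10^10)^(1/4).
T = 417 K.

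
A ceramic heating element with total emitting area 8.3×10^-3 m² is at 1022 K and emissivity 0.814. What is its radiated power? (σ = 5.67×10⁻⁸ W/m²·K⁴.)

Stefan–Boltzmann: P = εσAT⁴ = 0.814 × 5.67×10⁻⁸ × 8.30×10^-3 × (1022)⁴ = 0.814 × 5.67×10⁻⁸ × 8.30×10^-3 × 1.09×10^12.
P = 418 W.

P ≈ 418 W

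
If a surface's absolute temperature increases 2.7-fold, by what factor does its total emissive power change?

P ∝ T⁴, so the power scales as (2.7)⁴ = 53.1.

factor ≈ 53.1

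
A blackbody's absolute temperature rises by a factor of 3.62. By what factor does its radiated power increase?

factor ≈ 172

P ∝ T⁴, so the power scales as (3.62)⁴ = 172.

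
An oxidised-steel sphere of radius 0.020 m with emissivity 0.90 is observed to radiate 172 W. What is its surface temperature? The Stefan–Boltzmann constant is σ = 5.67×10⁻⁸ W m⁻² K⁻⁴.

A = 4πr² = 4π × (0.020)² = 5.03×10^-3 m².
From P = εσAT⁴, T = (P / εσA)^(1/4) = (172 / (0.90 × 5.67×10⁻⁸ × 5.03×10^-3))^(1/4).
T = (6.71×10^11)^(1/4) = 905 K.

T ≈ 905 K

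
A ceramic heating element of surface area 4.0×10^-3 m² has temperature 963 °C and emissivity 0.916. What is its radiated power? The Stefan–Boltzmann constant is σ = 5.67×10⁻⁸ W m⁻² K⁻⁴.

P ≈ 485 W

963 °C = 1236 K.
P = εσAT⁴ = 0.916 × 5.67×10⁻⁸ × 4.00×10^-3 × (1236)⁴ = 0.916 × 5.67×10⁻⁸ × 4.00×10^-3 × 2.33×10^12.
P = 485 W.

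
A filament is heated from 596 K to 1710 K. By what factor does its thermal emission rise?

ratio ≈ 67.8

P ∝ T⁴, so the ratio is (1710/596)⁴ = (2.869)⁴ = 67.8.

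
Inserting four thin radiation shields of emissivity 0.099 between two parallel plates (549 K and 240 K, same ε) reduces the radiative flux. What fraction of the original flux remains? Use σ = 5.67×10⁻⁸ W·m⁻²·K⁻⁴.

ratio ≈ 0.200

With N identical shields there are N+1 = 5 gaps in series, each with the same radiative resistance, so the flux falls to 1/(N+1) of its unshielded value.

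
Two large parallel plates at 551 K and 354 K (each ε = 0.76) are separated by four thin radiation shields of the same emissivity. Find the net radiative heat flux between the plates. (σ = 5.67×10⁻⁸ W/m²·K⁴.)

Each of the 5 gaps contributes resistance (2/ε − 1) = 2/0.76 − 1 = 1.632; total = 8.158.
q = σ(T₁⁴ − T₂⁴) / 8.158 = 5.67×10⁻⁸ × 7.65×10^10 / 8.158 = 531 W/m².

q ≈ 531 W/m²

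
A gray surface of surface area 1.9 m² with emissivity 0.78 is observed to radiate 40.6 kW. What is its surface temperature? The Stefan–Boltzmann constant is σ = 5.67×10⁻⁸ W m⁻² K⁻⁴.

T ≈ 834 K

From P = εσAT⁴, T = (P / εσA)^(1/4) = (40600 / (0.78 × 5.67×10⁻⁸ × 1.90))^(1/4).
T = (4.83×10^11)^(1/4) = 834 K.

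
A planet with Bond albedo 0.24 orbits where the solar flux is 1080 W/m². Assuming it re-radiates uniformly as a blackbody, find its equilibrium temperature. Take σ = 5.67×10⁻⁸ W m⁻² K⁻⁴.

Power absorbed = (1−a)S·πR²; power emitted = 4πR²σT⁴. Equating and cancelling πR²:
T = ((1−a)S / 4σ)^(1/4) = (821 / (4 × 5.67×10⁻⁸))^(1/4) = (3.62×10^9)^(1/4).
T = 245 K.

T ≈ 245 K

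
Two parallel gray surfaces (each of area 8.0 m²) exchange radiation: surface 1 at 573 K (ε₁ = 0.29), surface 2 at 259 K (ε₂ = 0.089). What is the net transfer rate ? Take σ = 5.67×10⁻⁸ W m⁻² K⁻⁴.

For two large parallel gray plates, q = σ(T₁⁴ − T₂⁴) / (1/ε₁ + 1/ε₂ − 1).
1/ε₁ + 1/ε₂ − 1 = 1/0.29 + 1/0.089 − 1 = 13.68.
T₁⁴ − T₂⁴ = 1.08×10^11 − 4.50×10^9 = 1.03×10^11 K⁴.
q = 5.67×10⁻⁸ × 1.03×10^11 / 13.68 = 428 W/m².
Q = q·A = 428 × 8.0 = 3420 W.

Q ≈ 3420 W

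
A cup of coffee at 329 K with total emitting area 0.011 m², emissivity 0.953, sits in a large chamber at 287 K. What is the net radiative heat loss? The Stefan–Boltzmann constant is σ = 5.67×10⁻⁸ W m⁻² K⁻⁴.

Q ≈ 2.93 W

Q = εσA(T⁴ − T_s⁴). T⁴ − T_s⁴ = (329)⁴ − (287)⁴ = 1.17×10^10 − 6.78×10^9 = 4.93×10^9 K⁴.
Q = 0.953 × 5.67×10⁻⁸ × 0.0110 × 4.93×10^9 = 2.93 W.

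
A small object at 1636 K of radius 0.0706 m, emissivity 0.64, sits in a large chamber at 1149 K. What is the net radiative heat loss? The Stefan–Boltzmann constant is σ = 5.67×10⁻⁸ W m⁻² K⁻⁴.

Q ≈ 12300 W

A = 4πr² = 4π × (0.0706)² = 0.0626 m².
Q = εσA(T⁴ − T_s⁴). T⁴ − T_s⁴ = (1636)⁴ − (1149)⁴ = 7.16×10^12 − 1.74×10^12 = 5.42×10^12 K⁴.
Q = 0.64 × 5.67×10⁻⁸ × 0.0626 × 5.42×10^12 = 12300 W.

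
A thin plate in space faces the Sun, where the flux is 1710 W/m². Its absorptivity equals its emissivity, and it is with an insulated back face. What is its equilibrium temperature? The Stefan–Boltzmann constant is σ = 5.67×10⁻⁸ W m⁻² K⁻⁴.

T ≈ 417 K

Absorbed flux αS = emitted flux εσT⁴ (one radiating face); with α = ε, T = (S/σ)^(1/4).
T = (1710 / 5.67×10⁻⁸)^(1/4) = (3.02×10^10)^(1/4).
T = 417 K.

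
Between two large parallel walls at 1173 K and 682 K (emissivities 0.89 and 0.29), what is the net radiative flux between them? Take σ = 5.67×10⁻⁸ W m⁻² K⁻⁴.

q ≈ 26600 W/m²

For two large parallel gray plates, q = σ(T₁⁴ − T₂⁴) / (1/ε₁ + 1/ε₂ − 1).
1/ε₁ + 1/ε₂ − 1 = 1/0.89 + 1/0.29 − 1 = 3.572.
T₁⁴ − T₂⁴ = 1.89×10^12 − 2.16×10^11 = 1.68×10^12 K⁴.
q = 5.67×10⁻⁸ × 1.68×10^12 / 3.572 = 26600 W/m².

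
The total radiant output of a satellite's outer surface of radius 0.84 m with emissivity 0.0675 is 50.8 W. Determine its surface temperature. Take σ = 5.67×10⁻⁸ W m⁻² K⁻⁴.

T ≈ 197 K

A = 4πr² = 4π × (0.84)² = 8.87 m².
From P = εσAT⁴, T = (P / εσA)^(1/4) = (50.8 / (0.0675 × 5.67×10⁻⁸ × 8.87))^(1/4).
T = (1.50×10^9)^(1/4) = 197 K.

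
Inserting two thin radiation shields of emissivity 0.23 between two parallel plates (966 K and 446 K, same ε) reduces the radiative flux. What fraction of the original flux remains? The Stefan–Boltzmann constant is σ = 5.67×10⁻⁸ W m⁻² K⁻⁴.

ratio ≈ 0.333

With N identical shields there are N+1 = 3 gaps in series, each with the same radiative resistance, so the flux falls to 1/(N+1) of its unshielded value.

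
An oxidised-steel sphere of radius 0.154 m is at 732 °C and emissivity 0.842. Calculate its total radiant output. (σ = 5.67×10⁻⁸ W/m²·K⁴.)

A = 4πr² = 4π × (0.154)² = 0.298 m².
732 °C = 1005 K.
Stefan–Boltzmann: P = εσAT⁴ = 0.842 × 5.67×10⁻⁸ × 0.298 × (1005)⁴ = 0.842 × 5.67×10⁻⁸ × 0.298 × 1.02×10^12.
P = 14500 W.

P ≈ 14500 W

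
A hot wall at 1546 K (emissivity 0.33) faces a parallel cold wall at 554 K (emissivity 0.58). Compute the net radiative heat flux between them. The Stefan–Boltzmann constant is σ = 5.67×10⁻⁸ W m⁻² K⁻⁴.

q ≈ 84900 W/m²

For two large parallel gray plates, q = σ(T₁⁴ − T₂⁴) / (1/ε₁ + 1/ε₂ − 1).
1/ε₁ + 1/ε₂ − 1 = 1/0.33 + 1/0.58 − 1 = 3.754.
T₁⁴ − T₂⁴ = 5.71×10^12 − 9.42×10^10 = 5.62×10^12 K⁴.
q = 5.67×10⁻⁸ × 5.62×10^12 / 3.754 = 84900 W/m².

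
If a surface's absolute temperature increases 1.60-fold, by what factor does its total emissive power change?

P ∝ T⁴, so the power scales as (1.60)⁴ = 6.55.

factor ≈ 6.55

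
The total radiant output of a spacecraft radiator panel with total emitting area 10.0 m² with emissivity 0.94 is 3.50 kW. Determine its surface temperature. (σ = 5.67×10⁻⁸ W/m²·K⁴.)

T ≈ 285 K

From P = εσAT⁴, T = (P / εσA)^(1/4) = (3500 / (0.94 × 5.67×10⁻⁸ × 10.0))^(1/4).
T = (6.57×10^9)^(1/4) = 285 K.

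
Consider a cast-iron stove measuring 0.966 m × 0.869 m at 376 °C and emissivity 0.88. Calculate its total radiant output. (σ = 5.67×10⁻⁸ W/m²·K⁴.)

A = 0.966 × 0.869 = 0.839 m².
376 °C = 649 K.
Stefan–Boltzmann: P = εσAT⁴ = 0.88 × 5.67×10⁻⁸ × 0.839 × (649)⁴ = 0.88 × 5.67×10⁻⁸ × 0.839 × 1.77×10^11.
P = 7430 W.

P ≈ 7430 W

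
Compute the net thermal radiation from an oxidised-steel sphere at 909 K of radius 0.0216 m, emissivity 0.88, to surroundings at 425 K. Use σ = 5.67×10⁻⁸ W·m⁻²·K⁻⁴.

Q ≈ 190 W

A = 4πr² = 4π × (0.0216)² = 5.86×10^-3 m².
Q = εσA(T⁴ − T_s⁴). T⁴ − T_s⁴ = (909)⁴ − (425)⁴ = 6.83×10^11 − 3.26×10^10 = 6.50×10^11 K⁴.
Q = 0.88 × 5.67×10⁻⁸ × 5.86×10^-3 × 6.50×10^11 = 190 W.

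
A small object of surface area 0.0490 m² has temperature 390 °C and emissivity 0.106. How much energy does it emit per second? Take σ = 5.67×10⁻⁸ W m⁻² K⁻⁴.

390 °C = 663 K.
P = εσAT⁴ = 0.106 × 5.67×10⁻⁸ × 0.0490 × (663)⁴ = 0.106 × 5.67×10⁻⁸ × 0.0490 × 1.93×10^11.
P = 56.9 W.

P ≈ 56.9 W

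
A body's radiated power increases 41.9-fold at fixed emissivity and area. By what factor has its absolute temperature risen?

P ∝ T⁴ ⇒ T ∝ P^(1/4), so T scales by (41.9)^(1/4) = 2.54.

factor ≈ 2.54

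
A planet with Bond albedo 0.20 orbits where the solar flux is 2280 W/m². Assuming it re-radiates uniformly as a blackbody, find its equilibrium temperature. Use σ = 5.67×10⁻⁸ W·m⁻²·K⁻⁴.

T ≈ 299 K

Power absorbed = (1−a)S·πR²; power emitted = 4πR²σT⁴. Equating and cancelling πR²:
T = ((1−a)S / 4σ)^(1/4) = (1820 / (4 × 5.67×10⁻⁸))^(1/4) = (8.04×10^9)^(1/4).
T = 299 K.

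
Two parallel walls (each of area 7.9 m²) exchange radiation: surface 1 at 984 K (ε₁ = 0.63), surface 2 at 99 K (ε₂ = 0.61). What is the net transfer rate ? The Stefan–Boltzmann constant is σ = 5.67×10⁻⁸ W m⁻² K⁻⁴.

Q ≈ 1.89×10^5 W

For two large parallel gray plates, q = σ(T₁⁴ − T₂⁴) / (1/ε₁ + 1/ε₂ − 1).
1/ε₁ + 1/ε₂ − 1 = 1/0.63 + 1/0.61 − 1 = 2.227.
T₁⁴ − T₂⁴ = 9.38×10^11 − 9.61×10^7 = 9.37×10^11 K⁴.
q = 5.67×10⁻⁸ × 9.37×10^11 / 2.227 = 23900 W/m².
Q = q·A = 23900 × 7.9 = 1.89×10^5 W.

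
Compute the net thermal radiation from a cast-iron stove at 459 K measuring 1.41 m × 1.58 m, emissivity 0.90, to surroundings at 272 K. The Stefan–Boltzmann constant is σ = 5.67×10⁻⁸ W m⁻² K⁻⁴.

Q ≈ 4420 W

A = 1.41 × 1.58 = 2.23 m².
Q = εσA(T⁴ − T_s⁴). T⁴ − T_s⁴ = (459)⁴ − (272)⁴ = 4.44×10^10 − 5.47×10^9 = 3.89×10^10 K⁴.
Q = 0.90 × 5.67×10⁻⁸ × 2.23 × 3.89×10^10 = 4420 W.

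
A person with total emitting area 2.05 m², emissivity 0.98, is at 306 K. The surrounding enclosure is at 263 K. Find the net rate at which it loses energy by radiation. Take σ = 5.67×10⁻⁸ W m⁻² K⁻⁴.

Q ≈ 454 W

Q = εσA(T⁴ − T_s⁴). T⁴ − T_s⁴ = (306)⁴ − (263)⁴ = 8.77×10^9 − 4.78×10^9 = 3.98×10^9 K⁴.
Q = 0.98 × 5.67×10⁻⁸ × 2.05 × 3.98×10^9 = 454 W.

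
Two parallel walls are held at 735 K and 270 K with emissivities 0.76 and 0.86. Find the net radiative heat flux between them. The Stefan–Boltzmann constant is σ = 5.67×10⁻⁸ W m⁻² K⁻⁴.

q ≈ 11000 W/m²

For two large parallel gray plates, q = σ(T₁⁴ − T₂⁴) / (1/ε₁ + 1/ε₂ − 1).
1/ε₁ + 1/ε₂ − 1 = 1/0.76 + 1/0.86 − 1 = 1.479.
T₁⁴ − T₂⁴ = 2.92×10^11 − 5.31×10^9 = 2.87×10^11 K⁴.
q = 5.67×10⁻⁸ × 2.87×10^11 / 1.479 = 11000 W/m².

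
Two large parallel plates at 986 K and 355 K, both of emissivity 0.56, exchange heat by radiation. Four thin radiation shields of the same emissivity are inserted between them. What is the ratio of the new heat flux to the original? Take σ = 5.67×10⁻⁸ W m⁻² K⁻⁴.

With N identical shields there are N+1 = 5 gaps in series, each with the same radiative resistance, so the flux falls to 1/(N+1) of its unshielded value.

ratio ≈ 0.200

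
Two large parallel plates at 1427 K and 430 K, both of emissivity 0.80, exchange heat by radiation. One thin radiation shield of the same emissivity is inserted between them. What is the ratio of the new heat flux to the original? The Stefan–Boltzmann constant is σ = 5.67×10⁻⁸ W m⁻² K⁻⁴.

ratio ≈ 0.500

With N identical shields there are N+1 = 2 gaps in series, each with the same radiative resistance, so the flux falls to 1/(N+1) of its unshielded value.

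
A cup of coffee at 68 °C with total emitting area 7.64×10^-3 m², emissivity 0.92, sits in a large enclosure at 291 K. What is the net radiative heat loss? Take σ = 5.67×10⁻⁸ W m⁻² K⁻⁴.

Q ≈ 2.53 W

Convert: 68 °C = 341 K.
Q = εσA(T⁴ − T_s⁴). T⁴ − T_s⁴ = (341)⁴ − (291)⁴ = 1.35×10^10 − 7.17×10^9 = 6.35×10^9 K⁴.
Q = 0.92 × 5.67×10⁻⁸ × 7.64×10^-3 × 6.35×10^9 = 2.53 W.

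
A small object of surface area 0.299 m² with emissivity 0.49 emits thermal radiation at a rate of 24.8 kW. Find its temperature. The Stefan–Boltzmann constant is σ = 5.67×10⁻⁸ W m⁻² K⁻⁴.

From P = εσAT⁴, T = (P / εσA)^(1/4) = (24800 / (0.49 × 5.67×10⁻⁸ × 0.299))^(1/4).
T = (2.99×10^12)^(1/4) = 1310 K.

T ≈ 1310 K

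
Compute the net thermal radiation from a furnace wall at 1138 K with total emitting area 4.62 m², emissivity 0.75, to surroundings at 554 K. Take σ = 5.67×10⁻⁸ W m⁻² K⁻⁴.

Q = εσA(T⁴ − T_s⁴). T⁴ − T_s⁴ = (1138)⁴ − (554)⁴ = 1.68×10^12 − 9.42×10^10 = 1.58×10^12 K⁴.
Q = 0.75 × 5.67×10⁻⁸ × 4.62 × 1.58×10^12 = 3.11×10^5 W.

Q ≈ 3.11×10^5 W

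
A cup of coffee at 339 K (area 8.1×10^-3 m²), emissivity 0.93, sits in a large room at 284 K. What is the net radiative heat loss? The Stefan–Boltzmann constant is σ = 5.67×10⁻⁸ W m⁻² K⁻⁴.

Q = εσA(T⁴ − T_s⁴). T⁴ − T_s⁴ = (339)⁴ − (284)⁴ = 1.32×10^10 − 6.51×10^9 = 6.70×10^9 K⁴.
Q = 0.93 × 5.67×10⁻⁸ × 8.10×10^-3 × 6.70×10^9 = 2.86 W.

Q ≈ 2.86 W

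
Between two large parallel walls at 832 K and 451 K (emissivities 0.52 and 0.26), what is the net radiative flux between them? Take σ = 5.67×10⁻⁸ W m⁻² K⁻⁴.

For two large parallel gray plates, q = σ(T₁⁴ − T₂⁴) / (1/ε₁ + 1/ε₂ − 1).
1/ε₁ + 1/ε₂ − 1 = 1/0.52 + 1/0.26 − 1 = 4.769.
T₁⁴ − T₂⁴ = 4.79×10^11 − 4.14×10^10 = 4.38×10^11 K⁴.
q = 5.67×10⁻⁸ × 4.38×10^11 / 4.769 = 5200 W/m².

q ≈ 5200 W/m²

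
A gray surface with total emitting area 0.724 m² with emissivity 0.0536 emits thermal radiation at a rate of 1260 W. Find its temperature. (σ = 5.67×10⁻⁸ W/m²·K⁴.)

From P = εσAT⁴, T = (P / εσA)^(1/4) = (1260 / (0.0536 × 5.67×10⁻⁸ × 0.724))^(1/4).
T = (5.73×10^11)^(1/4) = 870 K.

T ≈ 870 K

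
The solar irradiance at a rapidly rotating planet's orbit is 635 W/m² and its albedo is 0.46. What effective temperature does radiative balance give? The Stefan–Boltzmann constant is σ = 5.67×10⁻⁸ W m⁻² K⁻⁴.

T ≈ 197 K

Power absorbed = (1−a)S·πR²; power emitted = 4πR²σT⁴. Equating and cancelling πR²:
T = ((1−a)S / 4σ)^(1/4) = (343 / (4 × 5.67×10⁻⁸))^(1/4) = (1.51×10^9)^(1/4).
T = 197 K.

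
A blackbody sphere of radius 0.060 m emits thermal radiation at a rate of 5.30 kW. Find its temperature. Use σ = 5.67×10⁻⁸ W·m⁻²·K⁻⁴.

A = 4πr² = 4π × (0.060)² = 0.0452 m².
From P = σAT⁴, T = (P / σA)^(1/4) = (5300 / (5.67×10⁻⁸ × 0.0452))^(1/4).
T = (2.07×10^12)^(1/4) = 1200 K.

T ≈ 1200 K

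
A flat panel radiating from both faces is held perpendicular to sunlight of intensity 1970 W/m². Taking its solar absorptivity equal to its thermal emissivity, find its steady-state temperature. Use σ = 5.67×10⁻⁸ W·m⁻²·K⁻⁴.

Absorbed flux αS = emitted flux 2εσT⁴ per unit area; with α = ε this gives T = (S/2σ)^(1/4).
T = (1970 / (2 × 5.67×10⁻⁸))^(1/4) = (1.74×10^10)^(1/4).
T = 363 K.

T ≈ 363 K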